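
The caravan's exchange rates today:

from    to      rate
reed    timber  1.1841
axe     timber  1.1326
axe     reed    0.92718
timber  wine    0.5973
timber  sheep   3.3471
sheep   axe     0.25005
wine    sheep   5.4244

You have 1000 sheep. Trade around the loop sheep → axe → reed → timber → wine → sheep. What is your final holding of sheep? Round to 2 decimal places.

889.45

1000 sheep × 0.25005 = 250.05 axe
250.05 axe × 0.92718 = 231.841359 reed
231.841359 reed × 1.1841 = 274.5233531919 timber
274.5233531919 timber × 0.5973 = 163.97279886152187 wine
163.97279886152187 wine × 5.4244 = 889.454050144439231628 sheep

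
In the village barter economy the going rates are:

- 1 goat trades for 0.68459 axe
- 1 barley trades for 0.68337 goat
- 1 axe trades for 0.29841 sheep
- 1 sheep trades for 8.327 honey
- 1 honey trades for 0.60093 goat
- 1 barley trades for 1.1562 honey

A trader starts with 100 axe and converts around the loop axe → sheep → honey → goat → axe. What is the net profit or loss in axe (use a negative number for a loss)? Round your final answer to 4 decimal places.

100 axe × 0.29841 = 29.841 sheep
29.841 sheep × 8.327 = 248.486007 honey
248.486007 honey × 0.60093 = 149.32269618651 goat
149.32269618651 goat × 0.68459 = 102.2248245823228809 axe
Net change: 102.2248245823228809 − 100 = 2.2248245823228809 axe

2.2248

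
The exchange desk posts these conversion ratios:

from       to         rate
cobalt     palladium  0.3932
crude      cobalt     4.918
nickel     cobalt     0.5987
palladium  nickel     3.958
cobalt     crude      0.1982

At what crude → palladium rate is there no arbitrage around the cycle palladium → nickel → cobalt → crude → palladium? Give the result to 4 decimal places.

Known legs of the cycle: 3.958 × 0.5987 × 0.1982 = 0.46966554172
For no arbitrage the full-cycle product must be 1, so the missing rate is 1 / 0.46966554172 ≈ 2.129175.

2.1292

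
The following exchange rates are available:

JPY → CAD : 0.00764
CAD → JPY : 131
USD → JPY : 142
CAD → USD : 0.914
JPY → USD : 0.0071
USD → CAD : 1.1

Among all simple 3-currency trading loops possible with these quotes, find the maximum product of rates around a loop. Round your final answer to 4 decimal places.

1.0231

JPY→USD→CAD→JPY: 0.0071 × 1.1 × 131 = 1.02311
JPY→CAD→USD→JPY: 0.00764 × 0.914 × 142 = 0.99158
Maximum is JPY→USD→CAD→JPY at 1.0231; arbitrage exists.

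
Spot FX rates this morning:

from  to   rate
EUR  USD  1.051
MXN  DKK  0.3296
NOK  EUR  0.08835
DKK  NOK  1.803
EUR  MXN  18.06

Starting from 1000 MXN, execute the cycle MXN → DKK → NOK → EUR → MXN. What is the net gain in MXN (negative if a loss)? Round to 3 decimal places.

1000 MXN × 0.3296 = 329.6 DKK
329.6 DKK × 1.803 = 594.2688 NOK
594.2688 NOK × 0.08835 = 52.50364848 EUR
52.50364848 EUR × 18.06 = 948.2158915488 MXN
Net change: 948.2158915488 − 1000 = -51.7841084512 MXN

-51.784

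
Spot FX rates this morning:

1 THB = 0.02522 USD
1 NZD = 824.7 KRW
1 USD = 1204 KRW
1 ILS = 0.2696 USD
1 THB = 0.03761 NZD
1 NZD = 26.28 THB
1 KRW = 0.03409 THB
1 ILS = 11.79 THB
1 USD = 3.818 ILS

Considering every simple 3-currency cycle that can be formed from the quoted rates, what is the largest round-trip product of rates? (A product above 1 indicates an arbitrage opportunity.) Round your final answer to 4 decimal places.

THB→USD→ILS→THB: 0.02522 × 3.818 × 11.79 = 1.13526
THB→NZD→KRW→THB: 0.03761 × 824.7 × 0.03409 = 1.05737
THB→USD→KRW→THB: 0.02522 × 1204 × 0.03409 = 1.03514
Maximum is THB→USD→ILS→THB at 1.1353; arbitrage exists.

1.1353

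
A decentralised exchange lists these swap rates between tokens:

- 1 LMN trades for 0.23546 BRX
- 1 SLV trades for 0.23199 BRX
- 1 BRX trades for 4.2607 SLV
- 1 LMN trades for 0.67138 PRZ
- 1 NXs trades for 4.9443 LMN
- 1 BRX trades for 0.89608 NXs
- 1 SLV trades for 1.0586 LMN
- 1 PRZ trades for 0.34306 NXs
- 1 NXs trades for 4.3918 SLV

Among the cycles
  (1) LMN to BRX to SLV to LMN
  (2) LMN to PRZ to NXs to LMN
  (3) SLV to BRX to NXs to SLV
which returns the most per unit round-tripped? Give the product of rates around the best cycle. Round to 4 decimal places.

1.1388

(1) 0.23546 × 4.2607 × 1.0586 = 1.06201
(2) 0.67138 × 0.34306 × 4.9443 = 1.13879
(3) 0.23199 × 0.89608 × 4.3918 = 0.91297
Highest is cycle (2) at 1.1388 (>1, arbitrage).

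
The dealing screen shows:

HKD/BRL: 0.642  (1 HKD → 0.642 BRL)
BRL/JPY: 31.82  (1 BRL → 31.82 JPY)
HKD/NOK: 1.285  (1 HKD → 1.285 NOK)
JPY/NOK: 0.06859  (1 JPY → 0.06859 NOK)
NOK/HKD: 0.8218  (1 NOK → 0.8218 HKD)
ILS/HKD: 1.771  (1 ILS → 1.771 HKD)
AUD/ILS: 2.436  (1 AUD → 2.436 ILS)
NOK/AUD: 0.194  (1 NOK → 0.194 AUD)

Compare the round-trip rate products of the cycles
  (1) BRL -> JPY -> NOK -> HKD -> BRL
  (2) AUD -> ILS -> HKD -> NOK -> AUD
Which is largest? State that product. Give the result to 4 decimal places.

1.1515

(1) 31.82 × 0.06859 × 0.8218 × 0.642 = 1.15150
(2) 2.436 × 1.771 × 1.285 × 0.194 = 1.07548
Highest is cycle (1) at 1.1515 (>1, arbitrage).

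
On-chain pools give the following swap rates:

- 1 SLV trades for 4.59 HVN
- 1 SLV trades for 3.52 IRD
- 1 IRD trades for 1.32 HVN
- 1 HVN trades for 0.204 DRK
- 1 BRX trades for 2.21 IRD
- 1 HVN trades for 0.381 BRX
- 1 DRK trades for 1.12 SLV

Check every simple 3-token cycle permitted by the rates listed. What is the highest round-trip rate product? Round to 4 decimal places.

BRX→IRD→HVN→BRX: 2.21 × 1.32 × 0.381 = 1.11145
DRK→SLV→HVN→DRK: 1.12 × 4.59 × 0.204 = 1.04872
Maximum is BRX→IRD→HVN→BRX at 1.1115; arbitrage exists.

1.1115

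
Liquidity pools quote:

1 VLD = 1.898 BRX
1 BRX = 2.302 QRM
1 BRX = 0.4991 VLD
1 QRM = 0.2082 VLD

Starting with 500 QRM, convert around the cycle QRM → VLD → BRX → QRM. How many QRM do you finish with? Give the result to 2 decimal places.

454.83

500 QRM × 0.2082 = 104.1 VLD
104.1 VLD × 1.898 = 197.5818 BRX
197.5818 BRX × 2.302 = 454.8333036 QRM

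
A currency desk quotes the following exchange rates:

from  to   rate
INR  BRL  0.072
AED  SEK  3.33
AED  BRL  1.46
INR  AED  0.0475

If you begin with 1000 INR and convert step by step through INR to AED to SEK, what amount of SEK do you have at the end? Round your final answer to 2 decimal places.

158.18

1000 INR × 0.0475 = 47.5 AED
47.5 AED × 3.33 = 158.175 SEK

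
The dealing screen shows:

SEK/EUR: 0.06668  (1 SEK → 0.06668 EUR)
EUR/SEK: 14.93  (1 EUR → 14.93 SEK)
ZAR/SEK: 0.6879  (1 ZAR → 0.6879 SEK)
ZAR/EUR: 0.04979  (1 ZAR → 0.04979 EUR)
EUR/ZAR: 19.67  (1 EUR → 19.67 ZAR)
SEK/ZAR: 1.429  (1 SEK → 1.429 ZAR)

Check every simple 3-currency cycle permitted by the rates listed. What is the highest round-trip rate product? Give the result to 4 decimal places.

EUR→SEK→ZAR→EUR: 14.93 × 1.429 × 0.04979 = 1.06227
EUR→ZAR→SEK→EUR: 19.67 × 0.6879 × 0.06668 = 0.90225
Maximum is EUR→SEK→ZAR→EUR at 1.0623; arbitrage exists.

1.0623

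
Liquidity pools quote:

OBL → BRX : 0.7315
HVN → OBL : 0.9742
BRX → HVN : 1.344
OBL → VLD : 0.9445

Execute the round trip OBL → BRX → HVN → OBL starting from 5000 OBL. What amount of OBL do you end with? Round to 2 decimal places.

4788.86

5000 OBL × 0.7315 = 3657.5 BRX
3657.5 BRX × 1.344 = 4915.68 HVN
4915.68 HVN × 0.9742 = 4788.855456 OBL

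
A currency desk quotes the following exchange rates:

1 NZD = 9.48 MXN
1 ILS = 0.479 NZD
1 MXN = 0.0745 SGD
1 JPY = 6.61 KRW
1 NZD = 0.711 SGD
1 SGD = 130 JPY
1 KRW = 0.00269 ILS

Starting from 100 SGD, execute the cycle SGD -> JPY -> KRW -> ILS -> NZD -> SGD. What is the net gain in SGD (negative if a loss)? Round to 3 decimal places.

100 SGD × 130 = 13000 JPY
13000 JPY × 6.61 = 85930 KRW
85930 KRW × 0.00269 = 231.1517 ILS
231.1517 ILS × 0.479 = 110.7216643 NZD
110.7216643 NZD × 0.711 = 78.7231033173 SGD
Net change: 78.7231033173 − 100 = -21.2768966827 SGD

-21.277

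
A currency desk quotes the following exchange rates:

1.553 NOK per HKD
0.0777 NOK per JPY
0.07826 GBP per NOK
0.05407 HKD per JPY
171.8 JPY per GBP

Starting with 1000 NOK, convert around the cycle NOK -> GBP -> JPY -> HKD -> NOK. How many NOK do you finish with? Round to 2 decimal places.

1000 NOK × 0.07826 = 78.26 GBP
78.26 GBP × 171.8 = 13445.068 JPY
13445.068 JPY × 0.05407 = 726.97482676 HKD
726.97482676 HKD × 1.553 = 1128.99190595828 NOK

1128.99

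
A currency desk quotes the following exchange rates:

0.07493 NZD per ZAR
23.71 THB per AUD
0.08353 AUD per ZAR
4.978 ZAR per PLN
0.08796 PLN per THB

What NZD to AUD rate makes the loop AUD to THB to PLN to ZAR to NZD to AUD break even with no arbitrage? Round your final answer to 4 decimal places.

1.2855

Known legs of the cycle: 23.71 × 0.08796 × 4.978 × 0.07493 = 0.777906498518664
For no arbitrage the full-cycle product must be 1, so the missing rate is 1 / 0.777906498518664 ≈ 1.285502.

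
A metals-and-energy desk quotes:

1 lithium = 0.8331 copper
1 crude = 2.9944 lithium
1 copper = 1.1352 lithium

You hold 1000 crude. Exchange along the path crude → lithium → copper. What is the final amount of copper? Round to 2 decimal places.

1000 crude × 2.9944 = 2994.4 lithium
2994.4 lithium × 0.8331 = 2494.63464 copper

2494.63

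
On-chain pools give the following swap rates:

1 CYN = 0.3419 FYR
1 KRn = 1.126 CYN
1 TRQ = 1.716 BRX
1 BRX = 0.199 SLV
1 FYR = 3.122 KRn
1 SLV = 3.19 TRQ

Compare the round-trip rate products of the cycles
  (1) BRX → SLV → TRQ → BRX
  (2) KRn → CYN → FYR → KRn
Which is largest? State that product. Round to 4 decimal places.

1.2019

(1) 0.199 × 3.19 × 1.716 = 1.08933
(2) 1.126 × 0.3419 × 3.122 = 1.20191
Highest is cycle (2) at 1.2019 (>1, arbitrage).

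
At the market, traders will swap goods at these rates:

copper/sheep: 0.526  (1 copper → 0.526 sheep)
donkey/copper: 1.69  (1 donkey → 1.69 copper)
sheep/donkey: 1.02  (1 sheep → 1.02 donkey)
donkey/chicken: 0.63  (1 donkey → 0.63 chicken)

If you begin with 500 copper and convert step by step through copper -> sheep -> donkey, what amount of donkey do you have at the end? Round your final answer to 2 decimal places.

268.26

500 copper × 0.526 = 263 sheep
263 sheep × 1.02 = 268.26 donkey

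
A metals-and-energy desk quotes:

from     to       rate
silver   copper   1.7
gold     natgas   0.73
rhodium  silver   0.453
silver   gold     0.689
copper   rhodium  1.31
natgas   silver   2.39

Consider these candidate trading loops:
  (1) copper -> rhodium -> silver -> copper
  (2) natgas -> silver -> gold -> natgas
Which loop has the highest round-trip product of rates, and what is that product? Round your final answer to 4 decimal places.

(1) 1.31 × 0.453 × 1.7 = 1.00883
(2) 2.39 × 0.689 × 0.73 = 1.20210
Highest is cycle (2) at 1.2021 (>1, arbitrage).

1.2021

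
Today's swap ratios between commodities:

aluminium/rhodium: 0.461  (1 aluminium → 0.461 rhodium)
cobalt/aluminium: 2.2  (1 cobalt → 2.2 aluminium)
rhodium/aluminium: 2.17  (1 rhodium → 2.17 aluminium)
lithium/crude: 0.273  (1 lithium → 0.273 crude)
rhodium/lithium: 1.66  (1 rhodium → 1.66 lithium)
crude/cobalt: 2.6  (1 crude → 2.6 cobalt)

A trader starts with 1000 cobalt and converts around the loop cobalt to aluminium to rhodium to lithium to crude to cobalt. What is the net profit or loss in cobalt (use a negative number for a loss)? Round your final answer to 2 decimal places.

1000 cobalt × 2.2 = 2200 aluminium
2200 aluminium × 0.461 = 1014.2 rhodium
1014.2 rhodium × 1.66 = 1683.572 lithium
1683.572 lithium × 0.273 = 459.615156 crude
459.615156 crude × 2.6 = 1194.9994056 cobalt
Net change: 1194.9994056 − 1000 = 194.9994056 cobalt

195.00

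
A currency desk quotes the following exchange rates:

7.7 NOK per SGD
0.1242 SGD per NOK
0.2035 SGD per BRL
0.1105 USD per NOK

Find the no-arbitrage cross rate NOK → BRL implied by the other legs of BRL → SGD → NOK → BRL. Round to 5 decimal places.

Known legs of the cycle: 0.2035 × 7.7 = 1.56695
For no arbitrage the full-cycle product must be 1, so the missing rate is 1 / 1.56695 ≈ 0.6381825.

0.63818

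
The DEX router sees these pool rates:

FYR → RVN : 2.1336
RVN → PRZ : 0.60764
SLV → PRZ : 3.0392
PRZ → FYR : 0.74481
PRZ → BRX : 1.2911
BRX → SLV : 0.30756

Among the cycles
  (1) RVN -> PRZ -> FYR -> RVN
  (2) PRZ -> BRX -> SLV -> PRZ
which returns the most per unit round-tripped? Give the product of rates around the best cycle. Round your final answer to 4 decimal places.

(1) 0.60764 × 0.74481 × 2.1336 = 0.96562
(2) 1.2911 × 0.30756 × 3.0392 = 1.20684
Highest is cycle (2) at 1.2068 (>1, arbitrage).

1.2068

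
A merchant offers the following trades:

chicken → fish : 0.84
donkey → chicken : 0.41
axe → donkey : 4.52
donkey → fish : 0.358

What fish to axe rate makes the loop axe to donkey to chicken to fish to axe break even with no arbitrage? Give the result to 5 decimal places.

0.64239

Known legs of the cycle: 4.52 × 0.41 × 0.84 = 1.556688
For no arbitrage the full-cycle product must be 1, so the missing rate is 1 / 1.556688 ≈ 0.6423895.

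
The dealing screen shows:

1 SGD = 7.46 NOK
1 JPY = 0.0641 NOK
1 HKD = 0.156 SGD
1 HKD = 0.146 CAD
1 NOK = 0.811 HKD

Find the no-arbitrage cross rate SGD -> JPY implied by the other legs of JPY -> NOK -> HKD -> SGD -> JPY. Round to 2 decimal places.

Known legs of the cycle: 0.0641 × 0.811 × 0.156 = 0.0081096756
For no arbitrage the full-cycle product must be 1, so the missing rate is 1 / 0.0081096756 ≈ 123.3095.

123.31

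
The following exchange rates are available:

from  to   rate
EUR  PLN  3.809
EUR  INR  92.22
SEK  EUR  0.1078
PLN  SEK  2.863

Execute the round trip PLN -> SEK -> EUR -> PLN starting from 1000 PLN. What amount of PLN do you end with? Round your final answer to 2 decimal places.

1175.58

1000 PLN × 2.863 = 2863 SEK
2863 SEK × 0.1078 = 308.6314 EUR
308.6314 EUR × 3.809 = 1175.5770026 PLN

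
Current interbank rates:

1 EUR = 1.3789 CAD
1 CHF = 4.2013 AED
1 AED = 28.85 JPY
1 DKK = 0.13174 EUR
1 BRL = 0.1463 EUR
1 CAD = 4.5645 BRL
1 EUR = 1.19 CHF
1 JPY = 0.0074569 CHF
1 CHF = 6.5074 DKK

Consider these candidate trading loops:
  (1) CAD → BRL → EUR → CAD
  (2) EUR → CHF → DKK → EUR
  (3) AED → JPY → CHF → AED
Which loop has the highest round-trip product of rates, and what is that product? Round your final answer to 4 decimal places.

1.0202

(1) 4.5645 × 0.1463 × 1.3789 = 0.92081
(2) 1.19 × 6.5074 × 0.13174 = 1.02017
(3) 28.85 × 0.0074569 × 4.2013 = 0.90383
Highest is cycle (2) at 1.0202 (>1, arbitrage).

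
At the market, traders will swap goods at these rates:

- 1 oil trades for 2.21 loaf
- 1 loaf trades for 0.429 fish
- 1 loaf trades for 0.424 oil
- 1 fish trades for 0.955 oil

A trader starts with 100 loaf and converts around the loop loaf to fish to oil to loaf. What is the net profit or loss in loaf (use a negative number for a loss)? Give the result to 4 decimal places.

-9.4574

100 loaf × 0.429 = 42.9 fish
42.9 fish × 0.955 = 40.9695 oil
40.9695 oil × 2.21 = 90.542595 loaf
Net change: 90.542595 − 100 = -9.457405 loaf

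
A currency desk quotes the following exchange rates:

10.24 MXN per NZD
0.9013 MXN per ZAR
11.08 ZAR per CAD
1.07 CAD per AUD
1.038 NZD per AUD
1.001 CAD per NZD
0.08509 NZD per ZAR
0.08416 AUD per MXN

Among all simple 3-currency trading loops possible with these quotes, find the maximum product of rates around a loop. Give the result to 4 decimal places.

NZD→CAD→ZAR→NZD: 1.001 × 11.08 × 0.08509 = 0.94374
NZD→MXN→AUD→NZD: 10.24 × 0.08416 × 1.038 = 0.89455
Maximum is NZD→CAD→ZAR→NZD at 0.9437; no arbitrage — every cycle loses value.

0.9437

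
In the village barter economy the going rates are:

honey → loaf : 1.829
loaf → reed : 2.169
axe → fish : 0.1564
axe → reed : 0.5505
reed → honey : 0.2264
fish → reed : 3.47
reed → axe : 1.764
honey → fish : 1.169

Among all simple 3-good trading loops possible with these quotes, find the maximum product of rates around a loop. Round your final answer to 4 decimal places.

0.9573

reed→axe→fish→reed: 1.764 × 0.1564 × 3.47 = 0.95734
reed→honey→fish→reed: 0.2264 × 1.169 × 3.47 = 0.91838
reed→honey→loaf→reed: 0.2264 × 1.829 × 2.169 = 0.89815
Maximum is reed→axe→fish→reed at 0.9573; no arbitrage — every cycle loses value.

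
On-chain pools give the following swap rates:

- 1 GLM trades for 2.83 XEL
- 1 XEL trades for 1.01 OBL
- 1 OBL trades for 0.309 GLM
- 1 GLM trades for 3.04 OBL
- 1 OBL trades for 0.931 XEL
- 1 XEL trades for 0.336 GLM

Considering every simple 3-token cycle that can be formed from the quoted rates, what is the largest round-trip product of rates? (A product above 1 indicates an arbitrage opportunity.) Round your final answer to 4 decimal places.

0.9510

XEL→GLM→OBL→XEL: 0.336 × 3.04 × 0.931 = 0.95096
XEL→OBL→GLM→XEL: 1.01 × 0.309 × 2.83 = 0.88321
Maximum is XEL→GLM→OBL→XEL at 0.9510; no arbitrage — every cycle loses value.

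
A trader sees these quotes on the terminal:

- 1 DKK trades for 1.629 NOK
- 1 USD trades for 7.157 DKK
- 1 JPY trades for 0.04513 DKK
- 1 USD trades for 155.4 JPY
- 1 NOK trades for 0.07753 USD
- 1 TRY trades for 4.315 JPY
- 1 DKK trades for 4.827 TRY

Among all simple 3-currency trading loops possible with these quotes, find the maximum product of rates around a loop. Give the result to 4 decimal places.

JPY→DKK→TRY→JPY: 0.04513 × 4.827 × 4.315 = 0.93999
USD→DKK→NOK→USD: 7.157 × 1.629 × 0.07753 = 0.90390
Maximum is JPY→DKK→TRY→JPY at 0.9400; no arbitrage — every cycle loses value.

0.9400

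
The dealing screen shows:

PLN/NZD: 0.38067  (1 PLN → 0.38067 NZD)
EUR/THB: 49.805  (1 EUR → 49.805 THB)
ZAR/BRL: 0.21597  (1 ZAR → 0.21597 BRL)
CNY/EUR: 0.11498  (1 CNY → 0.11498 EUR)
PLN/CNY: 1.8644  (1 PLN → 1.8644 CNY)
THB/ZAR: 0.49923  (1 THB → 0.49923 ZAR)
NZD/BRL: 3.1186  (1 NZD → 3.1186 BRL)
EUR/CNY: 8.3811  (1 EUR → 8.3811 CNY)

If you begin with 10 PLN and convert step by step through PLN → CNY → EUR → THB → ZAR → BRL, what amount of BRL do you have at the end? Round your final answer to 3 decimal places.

10 PLN × 1.8644 = 18.644 CNY
18.644 CNY × 0.11498 = 2.14368712 EUR
2.14368712 EUR × 49.805 = 106.7663370116 THB
106.7663370116 THB × 0.49923 = 53.300958426301068 ZAR
53.300958426301068 ZAR × 0.21597 = 11.51140799132824165596 BRL

11.511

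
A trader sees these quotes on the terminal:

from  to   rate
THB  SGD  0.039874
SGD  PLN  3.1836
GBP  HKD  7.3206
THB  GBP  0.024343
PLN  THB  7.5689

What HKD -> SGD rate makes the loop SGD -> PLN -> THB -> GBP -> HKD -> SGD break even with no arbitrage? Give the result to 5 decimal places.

Known legs of the cycle: 3.1836 × 7.5689 × 0.024343 × 7.3206 = 4.294098873323044632
For no arbitrage the full-cycle product must be 1, so the missing rate is 1 / 4.294098873323044632 ≈ 0.2328777.

0.23288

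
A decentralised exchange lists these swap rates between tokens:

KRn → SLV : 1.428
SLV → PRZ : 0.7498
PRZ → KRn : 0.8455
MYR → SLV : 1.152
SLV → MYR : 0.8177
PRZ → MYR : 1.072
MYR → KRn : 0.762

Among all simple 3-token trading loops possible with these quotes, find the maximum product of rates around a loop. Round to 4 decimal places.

0.9260

SLV→PRZ→MYR→SLV: 0.7498 × 1.072 × 1.152 = 0.92596
SLV→PRZ→KRn→SLV: 0.7498 × 0.8455 × 1.428 = 0.90529
SLV→MYR→KRn→SLV: 0.8177 × 0.762 × 1.428 = 0.88977
Maximum is SLV→PRZ→MYR→SLV at 0.9260; no arbitrage — every cycle loses value.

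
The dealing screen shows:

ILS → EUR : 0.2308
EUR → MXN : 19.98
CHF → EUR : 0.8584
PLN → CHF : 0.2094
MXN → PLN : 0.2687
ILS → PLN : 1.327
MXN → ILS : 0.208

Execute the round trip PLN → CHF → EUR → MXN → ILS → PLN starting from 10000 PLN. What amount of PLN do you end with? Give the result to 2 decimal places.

10000 PLN × 0.2094 = 2094 CHF
2094 CHF × 0.8584 = 1797.4896 EUR
1797.4896 EUR × 19.98 = 35913.842208 MXN
35913.842208 MXN × 0.208 = 7470.079179264 ILS
7470.079179264 ILS × 1.327 = 9912.795070883328 PLN

9912.80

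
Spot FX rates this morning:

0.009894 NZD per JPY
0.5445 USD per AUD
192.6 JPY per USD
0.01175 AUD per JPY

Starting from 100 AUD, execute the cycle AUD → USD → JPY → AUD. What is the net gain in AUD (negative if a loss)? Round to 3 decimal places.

23.223

100 AUD × 0.5445 = 54.45 USD
54.45 USD × 192.6 = 10487.07 JPY
10487.07 JPY × 0.01175 = 123.2230725 AUD
Net change: 123.2230725 − 100 = 23.2230725 AUD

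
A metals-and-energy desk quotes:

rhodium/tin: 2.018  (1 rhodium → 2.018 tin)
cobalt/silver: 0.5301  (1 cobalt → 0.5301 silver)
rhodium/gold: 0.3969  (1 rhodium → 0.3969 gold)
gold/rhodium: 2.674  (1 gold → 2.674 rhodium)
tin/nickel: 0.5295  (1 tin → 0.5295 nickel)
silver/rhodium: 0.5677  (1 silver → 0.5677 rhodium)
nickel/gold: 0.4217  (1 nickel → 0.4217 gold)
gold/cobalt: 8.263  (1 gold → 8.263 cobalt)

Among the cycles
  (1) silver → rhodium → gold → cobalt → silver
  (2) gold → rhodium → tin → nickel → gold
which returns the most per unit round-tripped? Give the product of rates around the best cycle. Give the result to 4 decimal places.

1.2049

(1) 0.5677 × 0.3969 × 8.263 × 0.5301 = 0.98695
(2) 2.674 × 2.018 × 0.5295 × 0.4217 = 1.20490
Highest is cycle (2) at 1.2049 (>1, arbitrage).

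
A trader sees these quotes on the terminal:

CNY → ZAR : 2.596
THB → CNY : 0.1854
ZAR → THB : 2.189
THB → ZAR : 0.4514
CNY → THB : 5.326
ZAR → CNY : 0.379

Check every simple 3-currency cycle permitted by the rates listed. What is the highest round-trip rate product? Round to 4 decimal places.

1.0536

CNY→ZAR→THB→CNY: 2.596 × 2.189 × 0.1854 = 1.05356
CNY→THB→ZAR→CNY: 5.326 × 0.4514 × 0.379 = 0.91118
Maximum is CNY→ZAR→THB→CNY at 1.0536; arbitrage exists.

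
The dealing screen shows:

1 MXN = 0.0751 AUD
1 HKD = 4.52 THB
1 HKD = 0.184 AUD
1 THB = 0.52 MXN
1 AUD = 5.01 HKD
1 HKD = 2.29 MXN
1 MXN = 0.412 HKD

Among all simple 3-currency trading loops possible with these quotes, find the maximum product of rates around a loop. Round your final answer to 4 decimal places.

THB→MXN→HKD→THB: 0.52 × 0.412 × 4.52 = 0.96836
HKD→MXN→AUD→HKD: 2.29 × 0.0751 × 5.01 = 0.86161
Maximum is THB→MXN→HKD→THB at 0.9684; no arbitrage — every cycle loses value.

0.9684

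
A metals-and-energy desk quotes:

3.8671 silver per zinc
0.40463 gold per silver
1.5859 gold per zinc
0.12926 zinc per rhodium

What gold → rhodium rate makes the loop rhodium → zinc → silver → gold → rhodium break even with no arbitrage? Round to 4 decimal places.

Known legs of the cycle: 0.12926 × 3.8671 × 0.40463 = 0.20225889643198
For no arbitrage the full-cycle product must be 1, so the missing rate is 1 / 0.20225889643198 ≈ 4.944158.

4.9442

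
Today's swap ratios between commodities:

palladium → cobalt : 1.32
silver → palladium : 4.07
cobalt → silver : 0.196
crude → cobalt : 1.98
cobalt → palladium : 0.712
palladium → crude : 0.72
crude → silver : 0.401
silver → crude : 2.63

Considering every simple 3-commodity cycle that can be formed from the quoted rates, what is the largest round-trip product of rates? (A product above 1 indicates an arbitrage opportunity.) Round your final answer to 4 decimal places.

1.1751

crude→silver→palladium→crude: 0.401 × 4.07 × 0.72 = 1.17509
silver→palladium→cobalt→silver: 4.07 × 1.32 × 0.196 = 1.05299
crude→cobalt→silver→crude: 1.98 × 0.196 × 2.63 = 1.02065
crude→cobalt→palladium→crude: 1.98 × 0.712 × 0.72 = 1.01503
Maximum is crude→silver→palladium→crude at 1.1751; arbitrage exists.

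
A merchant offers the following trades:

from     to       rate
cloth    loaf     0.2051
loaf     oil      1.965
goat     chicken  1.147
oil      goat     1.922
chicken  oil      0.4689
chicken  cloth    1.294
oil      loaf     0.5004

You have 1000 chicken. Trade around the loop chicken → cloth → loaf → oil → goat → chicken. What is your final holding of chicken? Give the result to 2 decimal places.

1000 chicken × 1.294 = 1294 cloth
1294 cloth × 0.2051 = 265.3994 loaf
265.3994 loaf × 1.965 = 521.509821 oil
521.509821 oil × 1.922 = 1002.341875962 goat
1002.341875962 goat × 1.147 = 1149.686131728414 chicken

1149.69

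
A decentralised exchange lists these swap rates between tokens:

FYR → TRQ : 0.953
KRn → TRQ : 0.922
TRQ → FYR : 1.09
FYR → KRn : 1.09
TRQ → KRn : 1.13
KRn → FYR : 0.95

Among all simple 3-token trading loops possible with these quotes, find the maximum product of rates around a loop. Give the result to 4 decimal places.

FYR→KRn→TRQ→FYR: 1.09 × 0.922 × 1.09 = 1.09543
FYR→TRQ→KRn→FYR: 0.953 × 1.13 × 0.95 = 1.02305
Maximum is FYR→KRn→TRQ→FYR at 1.0954; arbitrage exists.

1.0954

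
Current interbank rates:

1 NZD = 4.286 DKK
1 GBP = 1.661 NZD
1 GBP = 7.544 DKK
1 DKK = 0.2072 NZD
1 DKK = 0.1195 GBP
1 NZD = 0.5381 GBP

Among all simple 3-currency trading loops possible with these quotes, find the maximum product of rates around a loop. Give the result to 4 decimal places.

GBP→NZD→DKK→GBP: 1.661 × 4.286 × 0.1195 = 0.85073
GBP→DKK→NZD→GBP: 7.544 × 0.2072 × 0.5381 = 0.84111
Maximum is GBP→NZD→DKK→GBP at 0.8507; no arbitrage — every cycle loses value.

0.8507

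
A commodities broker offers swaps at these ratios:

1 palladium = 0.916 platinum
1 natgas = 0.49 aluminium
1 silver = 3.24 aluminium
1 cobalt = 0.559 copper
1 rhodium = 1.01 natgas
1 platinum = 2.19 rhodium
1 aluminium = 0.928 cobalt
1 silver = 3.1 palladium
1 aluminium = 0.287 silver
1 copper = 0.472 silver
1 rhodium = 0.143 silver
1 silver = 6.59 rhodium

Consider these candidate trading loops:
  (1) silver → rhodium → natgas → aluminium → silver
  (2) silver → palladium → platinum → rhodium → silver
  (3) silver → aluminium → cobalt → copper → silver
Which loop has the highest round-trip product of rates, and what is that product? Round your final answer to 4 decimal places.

(1) 6.59 × 1.01 × 0.49 × 0.287 = 0.93602
(2) 3.1 × 0.916 × 2.19 × 0.143 = 0.88928
(3) 3.24 × 0.928 × 0.559 × 0.472 = 0.79332
Highest is cycle (1) at 0.9360 (≤1, no arbitrage).

0.9360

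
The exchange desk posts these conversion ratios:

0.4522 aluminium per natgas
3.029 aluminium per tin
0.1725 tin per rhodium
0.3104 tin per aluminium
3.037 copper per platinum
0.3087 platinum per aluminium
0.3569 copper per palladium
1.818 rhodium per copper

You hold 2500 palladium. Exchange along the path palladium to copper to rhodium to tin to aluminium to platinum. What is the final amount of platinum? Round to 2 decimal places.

261.64

2500 palladium × 0.3569 = 892.25 copper
892.25 copper × 1.818 = 1622.1105 rhodium
1622.1105 rhodium × 0.1725 = 279.81406125 tin
279.81406125 tin × 3.029 = 847.55679152625 aluminium
847.55679152625 aluminium × 0.3087 = 261.640781544153375 platinum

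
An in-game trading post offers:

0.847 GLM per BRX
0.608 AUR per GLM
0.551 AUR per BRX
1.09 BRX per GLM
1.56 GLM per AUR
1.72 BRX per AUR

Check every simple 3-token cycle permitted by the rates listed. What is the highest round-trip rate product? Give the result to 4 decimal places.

GLM→BRX→AUR→GLM: 1.09 × 0.551 × 1.56 = 0.93692
GLM→AUR→BRX→GLM: 0.608 × 1.72 × 0.847 = 0.88576
Maximum is GLM→BRX→AUR→GLM at 0.9369; no arbitrage — every cycle loses value.

0.9369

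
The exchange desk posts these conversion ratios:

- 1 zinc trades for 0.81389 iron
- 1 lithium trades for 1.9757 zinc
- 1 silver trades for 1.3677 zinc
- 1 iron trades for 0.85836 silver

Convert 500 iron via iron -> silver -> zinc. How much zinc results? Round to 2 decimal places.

500 iron × 0.85836 = 429.18 silver
429.18 silver × 1.3677 = 586.989486 zinc

586.99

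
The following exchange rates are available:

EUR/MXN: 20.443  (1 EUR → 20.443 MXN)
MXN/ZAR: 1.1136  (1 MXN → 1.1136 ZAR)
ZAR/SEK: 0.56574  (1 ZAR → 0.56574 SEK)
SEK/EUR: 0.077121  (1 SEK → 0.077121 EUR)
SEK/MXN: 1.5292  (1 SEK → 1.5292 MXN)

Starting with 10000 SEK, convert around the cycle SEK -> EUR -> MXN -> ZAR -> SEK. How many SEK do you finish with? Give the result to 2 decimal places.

9932.61

10000 SEK × 0.077121 = 771.21 EUR
771.21 EUR × 20.443 = 15765.84603 MXN
15765.84603 MXN × 1.1136 = 17556.846139008 ZAR
17556.846139008 ZAR × 0.56574 = 9932.61013468238592 SEK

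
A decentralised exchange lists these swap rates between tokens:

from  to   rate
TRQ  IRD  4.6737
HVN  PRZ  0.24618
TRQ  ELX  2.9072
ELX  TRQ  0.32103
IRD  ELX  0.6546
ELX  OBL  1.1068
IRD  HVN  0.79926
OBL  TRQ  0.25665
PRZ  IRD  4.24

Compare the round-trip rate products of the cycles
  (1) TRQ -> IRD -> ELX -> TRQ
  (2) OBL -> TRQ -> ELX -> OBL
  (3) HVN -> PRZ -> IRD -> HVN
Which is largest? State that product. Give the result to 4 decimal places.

0.9822

(1) 4.6737 × 0.6546 × 0.32103 = 0.98216
(2) 0.25665 × 2.9072 × 1.1068 = 0.82582
(3) 0.24618 × 4.24 × 0.79926 = 0.83427
Highest is cycle (1) at 0.9822 (≤1, no arbitrage).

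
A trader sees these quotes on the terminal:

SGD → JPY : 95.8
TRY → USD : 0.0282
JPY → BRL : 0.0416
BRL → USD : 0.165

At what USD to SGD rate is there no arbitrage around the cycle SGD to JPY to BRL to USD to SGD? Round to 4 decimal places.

1.5207

Known legs of the cycle: 95.8 × 0.0416 × 0.165 = 0.6575712
For no arbitrage the full-cycle product must be 1, so the missing rate is 1 / 0.6575712 ≈ 1.520748.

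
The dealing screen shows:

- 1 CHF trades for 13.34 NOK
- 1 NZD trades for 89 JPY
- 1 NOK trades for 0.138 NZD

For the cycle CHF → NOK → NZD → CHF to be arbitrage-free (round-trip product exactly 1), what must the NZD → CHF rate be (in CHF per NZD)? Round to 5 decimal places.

Known legs of the cycle: 13.34 × 0.138 = 1.84092
For no arbitrage the full-cycle product must be 1, so the missing rate is 1 / 1.84092 ≈ 0.5432067.

0.54321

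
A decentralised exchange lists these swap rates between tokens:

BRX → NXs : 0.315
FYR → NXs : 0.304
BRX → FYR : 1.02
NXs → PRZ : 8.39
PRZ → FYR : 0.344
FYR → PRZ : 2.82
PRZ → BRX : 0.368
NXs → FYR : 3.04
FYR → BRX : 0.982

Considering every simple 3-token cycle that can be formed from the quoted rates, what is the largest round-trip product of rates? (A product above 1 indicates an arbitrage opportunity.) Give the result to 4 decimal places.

1.0585

PRZ→BRX→FYR→PRZ: 0.368 × 1.02 × 2.82 = 1.05852
PRZ→BRX→NXs→PRZ: 0.368 × 0.315 × 8.39 = 0.97257
BRX→NXs→FYR→BRX: 0.315 × 3.04 × 0.982 = 0.94036
PRZ→FYR→NXs→PRZ: 0.344 × 0.304 × 8.39 = 0.87739
Maximum is PRZ→BRX→FYR→PRZ at 1.0585; arbitrage exists.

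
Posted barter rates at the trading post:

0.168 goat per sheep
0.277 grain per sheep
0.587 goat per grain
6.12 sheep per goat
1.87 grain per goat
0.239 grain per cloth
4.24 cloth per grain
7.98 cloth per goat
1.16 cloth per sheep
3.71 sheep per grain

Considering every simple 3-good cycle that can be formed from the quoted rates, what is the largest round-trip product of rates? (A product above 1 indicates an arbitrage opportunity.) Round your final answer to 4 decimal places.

1.1655

grain→sheep→goat→grain: 3.71 × 0.168 × 1.87 = 1.16553
grain→goat→cloth→grain: 0.587 × 7.98 × 0.239 = 1.11954
grain→sheep→cloth→grain: 3.71 × 1.16 × 0.239 = 1.02856
grain→goat→sheep→grain: 0.587 × 6.12 × 0.277 = 0.99511
Maximum is grain→sheep→goat→grain at 1.1655; arbitrage exists.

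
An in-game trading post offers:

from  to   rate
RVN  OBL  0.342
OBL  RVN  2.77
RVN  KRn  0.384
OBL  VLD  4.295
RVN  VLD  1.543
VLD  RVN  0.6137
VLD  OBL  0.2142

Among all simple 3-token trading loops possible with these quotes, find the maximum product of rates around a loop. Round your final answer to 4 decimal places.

0.9155

VLD→OBL→RVN→VLD: 0.2142 × 2.77 × 1.543 = 0.91551
VLD→RVN→OBL→VLD: 0.6137 × 0.342 × 4.295 = 0.90146
Maximum is VLD→OBL→RVN→VLD at 0.9155; no arbitrage — every cycle loses value.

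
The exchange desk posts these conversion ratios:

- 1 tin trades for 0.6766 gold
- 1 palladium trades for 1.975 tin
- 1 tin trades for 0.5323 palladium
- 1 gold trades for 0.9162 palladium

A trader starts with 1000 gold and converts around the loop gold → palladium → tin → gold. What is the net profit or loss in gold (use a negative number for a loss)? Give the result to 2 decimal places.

224.30

1000 gold × 0.9162 = 916.2 palladium
916.2 palladium × 1.975 = 1809.495 tin
1809.495 tin × 0.6766 = 1224.304317 gold
Net change: 1224.304317 − 1000 = 224.304317 gold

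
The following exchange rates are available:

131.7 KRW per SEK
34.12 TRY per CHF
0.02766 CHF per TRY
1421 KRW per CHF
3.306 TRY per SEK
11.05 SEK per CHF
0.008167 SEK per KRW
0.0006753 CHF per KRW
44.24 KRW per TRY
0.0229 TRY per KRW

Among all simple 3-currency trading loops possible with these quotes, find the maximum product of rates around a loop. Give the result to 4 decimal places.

TRY→KRW→SEK→TRY: 44.24 × 0.008167 × 3.306 = 1.19448
CHF→TRY→KRW→CHF: 34.12 × 44.24 × 0.0006753 = 1.01934
CHF→SEK→TRY→CHF: 11.05 × 3.306 × 0.02766 = 1.01046
CHF→SEK→KRW→CHF: 11.05 × 131.7 × 0.0006753 = 0.98275
CHF→KRW→TRY→CHF: 1421 × 0.0229 × 0.02766 = 0.90008
Maximum is TRY→KRW→SEK→TRY at 1.1945; arbitrage exists.

1.1945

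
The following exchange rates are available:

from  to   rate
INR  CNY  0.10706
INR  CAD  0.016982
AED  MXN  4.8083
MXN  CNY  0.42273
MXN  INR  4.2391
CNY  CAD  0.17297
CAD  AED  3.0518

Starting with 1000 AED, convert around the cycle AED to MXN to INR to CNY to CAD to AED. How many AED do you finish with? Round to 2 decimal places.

1000 AED × 4.8083 = 4808.3 MXN
4808.3 MXN × 4.2391 = 20382.86453 INR
20382.86453 INR × 0.10706 = 2182.1894765818 CNY
2182.1894765818 CNY × 0.17297 = 377.453313764353946 CAD
377.453313764353946 CAD × 3.0518 = 1151.9120229460553724028 AED

1151.91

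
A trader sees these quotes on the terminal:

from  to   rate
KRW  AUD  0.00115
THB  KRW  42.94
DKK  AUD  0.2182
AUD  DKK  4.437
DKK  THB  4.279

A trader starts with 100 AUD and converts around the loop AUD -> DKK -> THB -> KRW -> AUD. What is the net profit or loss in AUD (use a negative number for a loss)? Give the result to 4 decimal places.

-6.2456

100 AUD × 4.437 = 443.7 DKK
443.7 DKK × 4.279 = 1898.5923 THB
1898.5923 THB × 42.94 = 81525.553362 KRW
81525.553362 KRW × 0.00115 = 93.7543863663 AUD
Net change: 93.7543863663 − 100 = -6.2456136337 AUD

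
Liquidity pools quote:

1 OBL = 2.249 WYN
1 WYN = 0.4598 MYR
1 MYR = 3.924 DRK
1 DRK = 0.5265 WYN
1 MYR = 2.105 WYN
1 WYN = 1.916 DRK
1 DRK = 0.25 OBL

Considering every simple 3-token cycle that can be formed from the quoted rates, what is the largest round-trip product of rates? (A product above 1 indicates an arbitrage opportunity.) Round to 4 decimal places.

DRK→OBL→WYN→DRK: 0.25 × 2.249 × 1.916 = 1.07727
MYR→DRK→WYN→MYR: 3.924 × 0.5265 × 0.4598 = 0.94994
Maximum is DRK→OBL→WYN→DRK at 1.0773; arbitrage exists.

1.0773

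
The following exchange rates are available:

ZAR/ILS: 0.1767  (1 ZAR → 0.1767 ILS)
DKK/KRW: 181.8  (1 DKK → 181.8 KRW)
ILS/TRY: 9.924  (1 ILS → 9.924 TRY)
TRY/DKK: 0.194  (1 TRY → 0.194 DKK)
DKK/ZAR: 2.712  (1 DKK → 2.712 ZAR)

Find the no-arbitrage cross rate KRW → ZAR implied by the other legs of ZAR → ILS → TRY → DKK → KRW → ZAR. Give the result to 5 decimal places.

Known legs of the cycle: 0.1767 × 9.924 × 0.194 × 181.8 = 61.84703925936
For no arbitrage the full-cycle product must be 1, so the missing rate is 1 / 61.84703925936 ≈ 0.0161689.

0.01617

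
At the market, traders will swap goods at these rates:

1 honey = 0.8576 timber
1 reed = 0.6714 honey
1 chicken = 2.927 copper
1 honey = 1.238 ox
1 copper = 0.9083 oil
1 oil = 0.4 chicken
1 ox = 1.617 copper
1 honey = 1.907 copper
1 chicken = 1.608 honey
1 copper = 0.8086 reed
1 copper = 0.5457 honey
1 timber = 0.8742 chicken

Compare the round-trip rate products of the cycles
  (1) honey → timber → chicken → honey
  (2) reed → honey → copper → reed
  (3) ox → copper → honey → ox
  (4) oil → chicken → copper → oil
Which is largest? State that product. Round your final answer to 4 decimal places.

1.2055

(1) 0.8576 × 0.8742 × 1.608 = 1.20554
(2) 0.6714 × 1.907 × 0.8086 = 1.03530
(3) 1.617 × 0.5457 × 1.238 = 1.09241
(4) 0.4 × 2.927 × 0.9083 = 1.06344
Highest is cycle (1) at 1.2055 (>1, arbitrage).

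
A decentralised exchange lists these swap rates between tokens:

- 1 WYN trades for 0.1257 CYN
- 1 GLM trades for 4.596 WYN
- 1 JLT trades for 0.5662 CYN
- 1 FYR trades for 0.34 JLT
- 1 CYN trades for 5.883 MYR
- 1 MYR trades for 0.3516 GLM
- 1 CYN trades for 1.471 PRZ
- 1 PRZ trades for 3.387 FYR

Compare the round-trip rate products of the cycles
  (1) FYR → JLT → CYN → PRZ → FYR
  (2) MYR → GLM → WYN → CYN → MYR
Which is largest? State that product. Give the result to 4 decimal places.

(1) 0.34 × 0.5662 × 1.471 × 3.387 = 0.95913
(2) 0.3516 × 4.596 × 0.1257 × 5.883 = 1.19499
Highest is cycle (2) at 1.1950 (>1, arbitrage).

1.1950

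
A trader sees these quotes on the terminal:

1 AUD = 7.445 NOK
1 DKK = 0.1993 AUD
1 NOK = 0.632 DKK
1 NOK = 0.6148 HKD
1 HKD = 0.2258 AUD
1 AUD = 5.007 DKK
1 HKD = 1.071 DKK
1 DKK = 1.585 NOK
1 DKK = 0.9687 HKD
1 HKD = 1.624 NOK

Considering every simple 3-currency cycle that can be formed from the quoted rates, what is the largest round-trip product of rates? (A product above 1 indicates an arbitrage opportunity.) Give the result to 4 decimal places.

DKK→HKD→AUD→DKK: 0.9687 × 0.2258 × 5.007 = 1.09519
DKK→NOK→HKD→DKK: 1.585 × 0.6148 × 1.071 = 1.04364
HKD→AUD→NOK→HKD: 0.2258 × 7.445 × 0.6148 = 1.03353
DKK→HKD→NOK→DKK: 0.9687 × 1.624 × 0.632 = 0.99424
DKK→AUD→NOK→DKK: 0.1993 × 7.445 × 0.632 = 0.93775
Maximum is DKK→HKD→AUD→DKK at 1.0952; arbitrage exists.

1.0952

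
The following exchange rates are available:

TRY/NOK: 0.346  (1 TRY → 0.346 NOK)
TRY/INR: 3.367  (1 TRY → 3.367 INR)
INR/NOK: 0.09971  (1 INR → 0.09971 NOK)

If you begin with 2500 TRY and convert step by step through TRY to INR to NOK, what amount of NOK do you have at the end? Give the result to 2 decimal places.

839.31

2500 TRY × 3.367 = 8417.5 INR
8417.5 INR × 0.09971 = 839.308925 NOK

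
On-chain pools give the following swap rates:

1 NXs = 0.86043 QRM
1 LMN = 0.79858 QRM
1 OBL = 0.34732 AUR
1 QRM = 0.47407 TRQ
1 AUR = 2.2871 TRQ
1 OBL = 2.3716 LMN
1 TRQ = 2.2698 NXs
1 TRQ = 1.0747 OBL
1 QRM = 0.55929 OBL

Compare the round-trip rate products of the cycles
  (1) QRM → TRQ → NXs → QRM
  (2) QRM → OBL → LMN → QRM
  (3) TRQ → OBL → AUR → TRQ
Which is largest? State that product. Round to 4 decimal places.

(1) 0.47407 × 2.2698 × 0.86043 = 0.92586
(2) 0.55929 × 2.3716 × 0.79858 = 1.05925
(3) 1.0747 × 0.34732 × 2.2871 = 0.85369
Highest is cycle (2) at 1.0592 (>1, arbitrage).

1.0592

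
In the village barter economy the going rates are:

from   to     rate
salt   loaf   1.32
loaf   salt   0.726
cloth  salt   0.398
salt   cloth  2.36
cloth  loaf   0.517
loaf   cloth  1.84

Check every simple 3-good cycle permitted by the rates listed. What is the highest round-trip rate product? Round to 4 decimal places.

cloth→salt→loaf→cloth: 0.398 × 1.32 × 1.84 = 0.96666
cloth→loaf→salt→cloth: 0.517 × 0.726 × 2.36 = 0.88581
Maximum is cloth→salt→loaf→cloth at 0.9667; no arbitrage — every cycle loses value.

0.9667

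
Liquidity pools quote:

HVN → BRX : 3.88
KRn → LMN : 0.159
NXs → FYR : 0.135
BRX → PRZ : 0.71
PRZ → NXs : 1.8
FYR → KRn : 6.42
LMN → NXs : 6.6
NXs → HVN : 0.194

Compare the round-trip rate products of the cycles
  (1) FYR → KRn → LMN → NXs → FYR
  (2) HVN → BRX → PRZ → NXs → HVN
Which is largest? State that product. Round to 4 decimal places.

(1) 6.42 × 0.159 × 6.6 × 0.135 = 0.90951
(2) 3.88 × 0.71 × 1.8 × 0.194 = 0.96198
Highest is cycle (2) at 0.9620 (≤1, no arbitrage).

0.9620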